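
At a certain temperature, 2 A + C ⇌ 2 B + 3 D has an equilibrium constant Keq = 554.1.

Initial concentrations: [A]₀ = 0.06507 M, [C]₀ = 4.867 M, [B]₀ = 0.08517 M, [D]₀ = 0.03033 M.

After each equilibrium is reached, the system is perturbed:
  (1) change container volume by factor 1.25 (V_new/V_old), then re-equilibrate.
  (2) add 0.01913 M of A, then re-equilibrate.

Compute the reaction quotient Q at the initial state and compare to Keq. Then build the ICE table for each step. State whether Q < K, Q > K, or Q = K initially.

Q₀ = 9.8213e-06 vs Keq = 554.1 ⇒ Q<K, forward
Step 1:
                   A          C          B          D
  init       0.06507      4.867    0.08517    0.03033
  Δ         -0.06494   -0.03247    0.06494    0.09741
  eq      1.3240e-04      4.835     0.1501     0.1277
  solve Keq expr → x = 0.03247; check Q = 554.1
Then change container volume by factor 1.25 (V_new/V_old).
Step 2:
                   A          C          B          D
  init    1.0592e-04      3.868     0.1201     0.1022
  Δ       -2.1130e-05 -1.0565e-05 2.1130e-05 3.1695e-05
  eq      8.4793e-05      3.868     0.1201     0.1022
  solve Keq expr → x = 1.0565e-05; check Q = 554.1
Then add 0.01913 M of A.
Step 3:
                   A          C          B          D
  init       0.01921      3.868     0.1201     0.1022
  Δ         -0.01907  -0.009536    0.01907    0.02861
  eq      1.4245e-04      3.858     0.1392     0.1308
  solve Keq expr → x = 0.009536; check Q = 554.1

Q₀ = 9.8213e-06; Q < K (proceeds forward)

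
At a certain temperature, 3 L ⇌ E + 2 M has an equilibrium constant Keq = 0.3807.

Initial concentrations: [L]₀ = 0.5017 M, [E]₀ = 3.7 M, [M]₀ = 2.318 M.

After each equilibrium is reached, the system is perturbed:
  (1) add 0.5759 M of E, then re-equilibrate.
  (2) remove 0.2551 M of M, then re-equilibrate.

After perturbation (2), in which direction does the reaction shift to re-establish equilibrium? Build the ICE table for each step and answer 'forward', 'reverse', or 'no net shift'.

Direction: forward

Q₀ = 157.4 vs Keq = 0.3807 ⇒ Q>K, reverse
Step 1:
                   L          E          M
  init        0.5017        3.7      2.318
  Δ             1.73    -0.5768     -1.154
  eq           2.232      3.123      1.164
  solve Keq expr → x = -0.5768; check Q = 0.3807
Then add 0.5759 M of E.
Step 2:
                   L          E          M
  init         2.232      3.699      1.164
  Δ          0.06554   -0.02185   -0.04369
  eq           2.298      3.677      1.121
  solve Keq expr → x = -0.02185; check Q = 0.3807
Then remove 0.2551 M of M.
Step 3:
                   L          E          M
  init         2.298      3.677     0.8656
  Δ          -0.1786    0.05953     0.1191
  eq           2.119      3.737     0.9846
  solve Keq expr → x = 0.05953; check Q = 0.3807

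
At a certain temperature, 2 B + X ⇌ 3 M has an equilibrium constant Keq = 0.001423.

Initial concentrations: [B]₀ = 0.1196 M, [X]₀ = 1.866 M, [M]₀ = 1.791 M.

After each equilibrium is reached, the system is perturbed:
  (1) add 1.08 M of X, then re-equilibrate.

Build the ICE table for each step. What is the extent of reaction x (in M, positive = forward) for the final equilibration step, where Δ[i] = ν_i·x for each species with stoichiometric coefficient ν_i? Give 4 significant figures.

Q₀ = 215.2 vs Keq = 0.001423 ⇒ Q>K, reverse
Step 1:
                  B         X         M
  I          0.1196     1.866     1.791
  C           1.081    0.5403    -1.621
  E             1.2     2.406    0.1702
  solve Keq expr → x = -0.5403; check Q = 0.001423
Then add 1.08 M of X.
Step 2:
                  B         X         M
  I             1.2     3.486    0.1702
  C        -0.01385 -0.006927   0.02078
  E           1.186     3.479     0.191
  solve Keq expr → x = 0.006927; check Q = 0.001423

x = 0.006927 M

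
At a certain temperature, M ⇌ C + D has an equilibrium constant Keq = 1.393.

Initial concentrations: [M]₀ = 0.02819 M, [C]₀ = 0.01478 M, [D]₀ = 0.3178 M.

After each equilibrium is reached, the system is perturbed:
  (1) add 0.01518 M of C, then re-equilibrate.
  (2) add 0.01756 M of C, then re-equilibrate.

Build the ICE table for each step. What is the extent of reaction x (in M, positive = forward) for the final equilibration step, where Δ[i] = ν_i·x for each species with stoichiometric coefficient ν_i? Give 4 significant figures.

Q₀ = 0.1666 vs Keq = 1.393 ⇒ Q<K, forward
Step 1:
                    M           C           D
  Initial     0.02819     0.01478      0.3178
  Change     -0.01981     0.01981     0.01981
  Equil      0.008383     0.03459      0.3376
  solve Keq expr → x = 0.01981; check Q = 1.393
Then add 0.01518 M of C.
Step 2:
                    M           C           D
  Initial    0.008383     0.04977      0.3376
  Change     0.002883   -0.002883   -0.002883
  Equil       0.01127     0.04688      0.3347
  solve Keq expr → x = -0.002883; check Q = 1.393
Then add 0.01756 M of C.
Step 3:
                    M           C           D
  Initial     0.01127     0.06444      0.3347
  Change     0.003286   -0.003286   -0.003286
  Equil       0.01455     0.06116      0.3314
  solve Keq expr → x = -0.003286; check Q = 1.393

x = -0.003286 M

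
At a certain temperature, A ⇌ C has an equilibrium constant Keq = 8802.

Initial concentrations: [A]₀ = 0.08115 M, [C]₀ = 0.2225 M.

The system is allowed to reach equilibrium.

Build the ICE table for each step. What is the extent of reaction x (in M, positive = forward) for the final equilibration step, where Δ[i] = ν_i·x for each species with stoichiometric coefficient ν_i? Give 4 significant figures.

x = 0.08112 M

Q₀ = 2.742 vs Keq = 8802 ⇒ Q<K, forward
Step 1:
                   A          C
  I          0.08115     0.2225
  C         -0.08112    0.08112
  E       3.4494e-05     0.3036
  solve Keq expr → x = 0.08112; check Q = 8802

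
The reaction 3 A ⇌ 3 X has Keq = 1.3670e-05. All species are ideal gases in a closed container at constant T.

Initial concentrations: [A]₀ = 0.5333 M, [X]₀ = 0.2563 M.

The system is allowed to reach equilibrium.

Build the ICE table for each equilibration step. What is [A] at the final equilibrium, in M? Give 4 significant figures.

[A]_eq = 0.7712 M

Q₀ = 0.111 vs Keq = 1.3670e-05 ⇒ Q>K, reverse
Step 1:
                   A          X
  init        0.5333     0.2563
  Δ           0.2379    -0.2379
  eq          0.7712    0.01844
  solve Keq expr → x = -0.07929; check Q = 1.3670e-05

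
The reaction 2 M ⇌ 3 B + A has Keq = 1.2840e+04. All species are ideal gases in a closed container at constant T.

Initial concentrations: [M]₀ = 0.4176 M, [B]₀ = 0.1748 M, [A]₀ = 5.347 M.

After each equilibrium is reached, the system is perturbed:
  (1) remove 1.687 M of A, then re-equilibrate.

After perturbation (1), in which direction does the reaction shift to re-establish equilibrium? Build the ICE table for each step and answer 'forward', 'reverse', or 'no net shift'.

Q₀ = 0.1638 vs Keq = 1.2840e+04 ⇒ Q<K, forward
Step 1:
                    M           B           A
  I            0.4176      0.1748       5.347
  C           -0.4033      0.6049      0.2016
  E           0.01431      0.7797       5.549
  solve Keq expr → x = 0.2016; check Q = 1.2840e+04
Then remove 1.687 M of A.
Step 2:
                    M           B           A
  I           0.01431      0.7797       3.862
  C         -0.002292    0.003437    0.001146
  E           0.01202      0.7832       3.863
  solve Keq expr → x = 0.001146; check Q = 1.2840e+04

Direction: forward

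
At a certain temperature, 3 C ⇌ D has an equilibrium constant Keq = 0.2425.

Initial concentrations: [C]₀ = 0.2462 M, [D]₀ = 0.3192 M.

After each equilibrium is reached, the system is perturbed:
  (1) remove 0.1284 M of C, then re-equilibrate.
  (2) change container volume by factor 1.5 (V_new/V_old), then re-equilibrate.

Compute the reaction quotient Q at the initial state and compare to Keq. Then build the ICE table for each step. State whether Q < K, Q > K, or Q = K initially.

Q₀ = 21.39; Q > K (proceeds reverse)

Q₀ = 21.39 vs Keq = 0.2425 ⇒ Q>K, reverse
Step 1:
                   C          D
  init        0.2462     0.3192
  Δ           0.5667    -0.1889
  eq          0.8129     0.1303
  solve Keq expr → x = -0.1889; check Q = 0.2425
Then remove 0.1284 M of C.
Step 2:
                   C          D
  init        0.6845     0.1303
  Δ           0.0737   -0.02457
  eq          0.7582     0.1057
  solve Keq expr → x = -0.02457; check Q = 0.2425
Then change container volume by factor 1.5 (V_new/V_old).
Step 3:
                   C          D
  init        0.5055    0.07048
  Δ          0.07161   -0.02387
  eq          0.5771    0.04661
  solve Keq expr → x = -0.02387; check Q = 0.2425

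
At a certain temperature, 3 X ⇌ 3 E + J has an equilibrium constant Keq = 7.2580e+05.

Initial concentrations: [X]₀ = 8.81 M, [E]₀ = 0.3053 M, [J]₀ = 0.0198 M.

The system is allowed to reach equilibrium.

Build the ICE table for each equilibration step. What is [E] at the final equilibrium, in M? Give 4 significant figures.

[E]_eq = 8.973 M

Q₀ = 8.2398e-07 vs Keq = 7.2580e+05 ⇒ Q<K, forward
Step 1:
                  X         E         J
  I            8.81    0.3053    0.0198
  C          -8.667     8.667     2.889
  E          0.1425     8.973     2.909
  solve Keq expr → x = 2.889; check Q = 7.2580e+05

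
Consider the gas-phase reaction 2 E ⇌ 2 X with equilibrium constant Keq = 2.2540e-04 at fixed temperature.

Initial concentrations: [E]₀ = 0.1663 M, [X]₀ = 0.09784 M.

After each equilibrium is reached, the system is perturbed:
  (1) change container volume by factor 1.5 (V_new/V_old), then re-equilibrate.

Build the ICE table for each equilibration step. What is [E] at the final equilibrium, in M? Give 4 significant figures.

Q₀ = 0.3461 vs Keq = 2.2540e-04 ⇒ Q>K, reverse
Step 1:
                   E          X
  I           0.1663    0.09784
  C          0.09393   -0.09393
  E           0.2602   0.003907
  solve Keq expr → x = -0.04697; check Q = 2.2540e-04
Then change container volume by factor 1.5 (V_new/V_old).
Step 2:
                   E          X
  I           0.1735   0.002605
  C                0          0
  E           0.1735   0.002605
  solve Keq expr → x = 0; check Q = 2.2540e-04

[E]_eq = 0.1735 M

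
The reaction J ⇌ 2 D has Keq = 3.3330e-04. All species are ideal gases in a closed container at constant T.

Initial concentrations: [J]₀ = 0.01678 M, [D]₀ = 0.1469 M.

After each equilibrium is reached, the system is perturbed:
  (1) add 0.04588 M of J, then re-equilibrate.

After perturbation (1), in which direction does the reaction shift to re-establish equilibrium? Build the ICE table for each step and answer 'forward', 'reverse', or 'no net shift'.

Direction: forward

Q₀ = 1.286 vs Keq = 3.3330e-04 ⇒ Q>K, reverse
Step 1:
                    J           D
  init        0.01678      0.1469
  Δ           0.07075     -0.1415
  eq          0.08753    0.005401
  solve Keq expr → x = -0.07075; check Q = 3.3330e-04
Then add 0.04588 M of J.
Step 2:
                    J           D
  init         0.1334    0.005401
  Δ       -6.2566e-04    0.001251
  eq           0.1328    0.006653
  solve Keq expr → x = 6.2566e-04; check Q = 3.3330e-04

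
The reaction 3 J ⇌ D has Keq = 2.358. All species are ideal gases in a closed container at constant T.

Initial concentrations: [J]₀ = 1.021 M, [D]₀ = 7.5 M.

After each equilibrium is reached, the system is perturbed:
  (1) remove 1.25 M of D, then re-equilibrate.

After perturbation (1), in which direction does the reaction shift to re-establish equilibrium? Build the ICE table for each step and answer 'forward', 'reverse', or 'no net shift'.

Q₀ = 7.047 vs Keq = 2.358 ⇒ Q>K, reverse
Step 1:
                    J           D
  Initial       1.021         7.5
  Change         0.44     -0.1467
  Equil         1.461       7.353
  solve Keq expr → x = -0.1467; check Q = 2.358
Then remove 1.25 M of D.
Step 2:
                    J           D
  Initial       1.461       6.103
  Change     -0.08583     0.02861
  Equil         1.375       6.132
  solve Keq expr → x = 0.02861; check Q = 2.358

Direction: forward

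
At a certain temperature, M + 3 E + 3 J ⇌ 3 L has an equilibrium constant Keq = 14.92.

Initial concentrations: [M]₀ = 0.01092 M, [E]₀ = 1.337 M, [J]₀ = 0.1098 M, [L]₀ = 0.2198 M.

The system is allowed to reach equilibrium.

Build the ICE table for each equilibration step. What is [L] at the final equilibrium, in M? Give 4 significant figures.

Q₀ = 307.4 vs Keq = 14.92 ⇒ Q>K, reverse
Step 1:
                   M          E          J          L
  init       0.01092      1.337     0.1098     0.2198
  Δ          0.01725    0.05175    0.05175   -0.05175
  eq         0.02817      1.389     0.1615     0.1681
  solve Keq expr → x = -0.01725; check Q = 14.92

[L]_eq = 0.1681 M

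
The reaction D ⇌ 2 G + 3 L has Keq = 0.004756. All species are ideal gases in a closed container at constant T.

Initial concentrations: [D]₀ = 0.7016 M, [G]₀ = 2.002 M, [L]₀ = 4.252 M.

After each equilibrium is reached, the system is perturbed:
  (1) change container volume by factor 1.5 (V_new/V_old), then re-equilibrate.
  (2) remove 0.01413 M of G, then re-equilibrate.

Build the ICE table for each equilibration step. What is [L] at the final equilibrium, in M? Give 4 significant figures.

Q₀ = 439.2 vs Keq = 0.004756 ⇒ Q>K, reverse
Step 1:
                    D           G           L
  init         0.7016       2.002       4.252
  Δ            0.9721      -1.944      -2.916
  eq            1.674      0.0578       1.336
  solve Keq expr → x = -0.9721; check Q = 0.004756
Then change container volume by factor 1.5 (V_new/V_old).
Step 2:
                    D           G           L
  init          1.116     0.03853      0.8905
  Δ          -0.01974     0.03948     0.05922
  eq            1.096     0.07801      0.9497
  solve Keq expr → x = 0.01974; check Q = 0.004756
Then remove 0.01413 M of G.
Step 3:
                    D           G           L
  init          1.096     0.06388      0.9497
  Δ         -0.005898      0.0118     0.01769
  eq             1.09     0.07568      0.9674
  solve Keq expr → x = 0.005898; check Q = 0.004756

[L]_eq = 0.9674 M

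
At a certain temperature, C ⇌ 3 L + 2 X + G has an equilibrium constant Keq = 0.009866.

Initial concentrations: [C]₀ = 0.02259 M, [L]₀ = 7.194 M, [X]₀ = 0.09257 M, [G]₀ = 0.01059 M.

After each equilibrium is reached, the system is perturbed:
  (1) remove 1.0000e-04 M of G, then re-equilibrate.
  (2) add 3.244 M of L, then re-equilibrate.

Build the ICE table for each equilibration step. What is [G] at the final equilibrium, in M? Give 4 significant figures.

Q₀ = 1.496 vs Keq = 0.009866 ⇒ Q>K, reverse
Step 1:
                    C           L           X           G
  Initial     0.02259       7.194     0.09257     0.01059
  Change      0.01042    -0.03125    -0.02084    -0.01042
  Equil       0.03301       7.163     0.07173  1.7221e-04
  solve Keq expr → x = -0.01042; check Q = 0.009866
Then remove 1.0000e-04 M of G.
Step 2:
                    C           L           X           G
  Initial     0.03301       7.163     0.07173  7.2212e-05
  Change  -9.8525e-05  2.9558e-04  1.9705e-04  9.8525e-05
  Equil       0.03291       7.163     0.07193  1.7074e-04
  solve Keq expr → x = 9.8525e-05; check Q = 0.009866
Then add 3.244 M of L.
Step 3:
                    C           L           X           G
  Initial     0.03291       10.41     0.07193  1.7074e-04
  Change   1.1451e-04 -3.4353e-04 -2.2902e-04 -1.1451e-04
  Equil       0.03302       10.41      0.0717  5.6229e-05
  solve Keq expr → x = -1.1451e-04; check Q = 0.009866

[G]_eq = 5.6229e-05 M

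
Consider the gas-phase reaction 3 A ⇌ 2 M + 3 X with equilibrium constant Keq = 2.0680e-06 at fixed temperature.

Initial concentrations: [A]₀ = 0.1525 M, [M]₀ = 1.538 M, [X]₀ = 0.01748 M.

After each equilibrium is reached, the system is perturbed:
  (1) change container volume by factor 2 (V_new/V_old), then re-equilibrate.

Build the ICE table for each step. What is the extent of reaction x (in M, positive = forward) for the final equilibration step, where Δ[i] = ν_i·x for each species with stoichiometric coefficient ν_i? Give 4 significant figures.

x = 1.5584e-04 M

Q₀ = 0.003562 vs Keq = 2.0680e-06 ⇒ Q>K, reverse
Step 1:
                  A         M         X
  init       0.1525     1.538   0.01748
  Δ         0.01586  -0.01058  -0.01586
  eq         0.1684     1.527  0.001617
  solve Keq expr → x = -0.005288; check Q = 2.0680e-06
Then change container volume by factor 2 (V_new/V_old).
Step 2:
                  A         M         X
  init      0.08418    0.7637 8.0865e-04
  Δ       -4.6752e-04 3.1168e-04 4.6752e-04
  eq        0.08371     0.764  0.001276
  solve Keq expr → x = 1.5584e-04; check Q = 2.0680e-06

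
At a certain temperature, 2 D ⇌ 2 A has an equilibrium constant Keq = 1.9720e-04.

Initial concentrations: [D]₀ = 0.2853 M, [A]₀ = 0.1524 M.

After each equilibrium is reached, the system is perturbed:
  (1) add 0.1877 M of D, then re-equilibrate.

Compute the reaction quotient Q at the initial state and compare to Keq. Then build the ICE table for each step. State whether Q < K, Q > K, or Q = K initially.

Q₀ = 0.2853; Q > K (proceeds reverse)

Q₀ = 0.2853 vs Keq = 1.9720e-04 ⇒ Q>K, reverse
Step 1:
                  D         A
  Initial    0.2853    0.1524
  Change     0.1463   -0.1463
  Equil      0.4316  0.006061
  solve Keq expr → x = -0.07317; check Q = 1.9720e-04
Then add 0.1877 M of D.
Step 2:
                  D         A
  Initial    0.6193  0.006061
  Change  -0.002599  0.002599
  Equil      0.6167  0.008661
  solve Keq expr → x = 0.0013; check Q = 1.9720e-04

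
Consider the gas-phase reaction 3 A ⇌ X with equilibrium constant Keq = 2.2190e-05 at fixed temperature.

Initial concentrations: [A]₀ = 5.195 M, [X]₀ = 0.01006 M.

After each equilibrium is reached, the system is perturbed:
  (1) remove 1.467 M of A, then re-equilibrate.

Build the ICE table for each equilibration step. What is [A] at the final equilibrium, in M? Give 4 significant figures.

[A]_eq = 3.755 M

Q₀ = 7.1753e-05 vs Keq = 2.2190e-05 ⇒ Q>K, reverse
Step 1:
                    A           X
  init          5.195     0.01006
  Δ           0.02073   -0.006911
  eq            5.216    0.003149
  solve Keq expr → x = -0.006911; check Q = 2.2190e-05
Then remove 1.467 M of A.
Step 2:
                    A           X
  init          3.749    0.003149
  Δ          0.005922   -0.001974
  eq            3.755    0.001175
  solve Keq expr → x = -0.001974; check Q = 2.2190e-05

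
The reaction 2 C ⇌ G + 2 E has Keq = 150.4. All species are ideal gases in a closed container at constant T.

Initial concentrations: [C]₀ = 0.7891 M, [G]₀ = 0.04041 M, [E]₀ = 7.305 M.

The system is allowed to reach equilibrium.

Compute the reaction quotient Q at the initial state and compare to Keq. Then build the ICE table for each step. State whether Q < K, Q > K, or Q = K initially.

Q₀ = 3.463; Q < K (proceeds forward)

Q₀ = 3.463 vs Keq = 150.4 ⇒ Q<K, forward
Step 1:
                    C           G           E
  Initial      0.7891     0.04041       7.305
  Change      -0.4599      0.2299      0.4599
  Equil        0.3292      0.2704       7.765
  solve Keq expr → x = 0.2299; check Q = 150.4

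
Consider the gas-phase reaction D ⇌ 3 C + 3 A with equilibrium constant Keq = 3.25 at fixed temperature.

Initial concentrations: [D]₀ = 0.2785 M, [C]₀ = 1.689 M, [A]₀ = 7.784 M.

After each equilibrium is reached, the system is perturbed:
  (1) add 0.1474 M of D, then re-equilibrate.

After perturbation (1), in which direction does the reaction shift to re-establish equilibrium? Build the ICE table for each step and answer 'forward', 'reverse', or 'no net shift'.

Q₀ = 8160 vs Keq = 3.25 ⇒ Q>K, reverse
Step 1:
                   D          C          A
  init        0.2785      1.689      7.784
  Δ           0.4913     -1.474     -1.474
  eq          0.7698     0.2151       6.31
  solve Keq expr → x = -0.4913; check Q = 3.25
Then add 0.1474 M of D.
Step 2:
                   D          C          A
  init        0.9172     0.2151       6.31
  Δ        -0.004054    0.01216    0.01216
  eq          0.9131     0.2273      6.322
  solve Keq expr → x = 0.004054; check Q = 3.25

Direction: forward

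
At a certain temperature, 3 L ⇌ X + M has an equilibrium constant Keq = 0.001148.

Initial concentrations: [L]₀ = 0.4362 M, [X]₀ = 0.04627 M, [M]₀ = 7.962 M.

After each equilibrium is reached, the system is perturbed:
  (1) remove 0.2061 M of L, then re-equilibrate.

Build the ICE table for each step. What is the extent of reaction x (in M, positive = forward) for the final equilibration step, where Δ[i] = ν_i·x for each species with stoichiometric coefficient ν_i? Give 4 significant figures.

x = -2.0281e-05 M

Q₀ = 4.439 vs Keq = 0.001148 ⇒ Q>K, reverse
Step 1:
                  L         X         M
  I          0.4362   0.04627     7.962
  C          0.1387  -0.04624  -0.04624
  E          0.5749 2.7561e-05     7.916
  solve Keq expr → x = -0.04624; check Q = 0.001148
Then remove 0.2061 M of L.
Step 2:
                  L         X         M
  I          0.3688 2.7561e-05     7.916
  C       6.0842e-05 -2.0281e-05 -2.0281e-05
  E          0.3689 7.2801e-06     7.916
  solve Keq expr → x = -2.0281e-05; check Q = 0.001148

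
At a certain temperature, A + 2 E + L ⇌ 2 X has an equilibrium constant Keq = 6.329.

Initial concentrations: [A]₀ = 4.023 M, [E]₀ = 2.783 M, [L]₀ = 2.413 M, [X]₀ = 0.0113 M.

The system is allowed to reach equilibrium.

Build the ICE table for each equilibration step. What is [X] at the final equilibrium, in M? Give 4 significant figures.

[X]_eq = 2.312 M

Q₀ = 1.6983e-06 vs Keq = 6.329 ⇒ Q<K, forward
Step 1:
                    A           E           L           X
  init          4.023       2.783       2.413      0.0113
  Δ             -1.15      -2.301       -1.15       2.301
  eq            2.873      0.4825       1.263       2.312
  solve Keq expr → x = 1.15; check Q = 6.329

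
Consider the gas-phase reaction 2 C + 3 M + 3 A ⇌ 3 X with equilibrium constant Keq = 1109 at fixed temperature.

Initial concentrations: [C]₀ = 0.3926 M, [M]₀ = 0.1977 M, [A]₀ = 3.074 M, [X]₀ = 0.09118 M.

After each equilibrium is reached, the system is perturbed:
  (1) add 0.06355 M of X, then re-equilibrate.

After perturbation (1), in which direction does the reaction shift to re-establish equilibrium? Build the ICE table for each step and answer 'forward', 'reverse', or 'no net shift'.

Q₀ = 0.02191 vs Keq = 1109 ⇒ Q<K, forward
Step 1:
                  C         M         A         X
  init       0.3926    0.1977     3.074   0.09118
  Δ         -0.1177   -0.1766   -0.1766    0.1766
  eq         0.2749   0.02112     2.897    0.2678
  solve Keq expr → x = 0.05886; check Q = 1109
Then add 0.06355 M of X.
Step 2:
                  C         M         A         X
  init       0.2749   0.02112     2.897    0.3313
  Δ         0.00296   0.00444   0.00444  -0.00444
  eq         0.2778   0.02556     2.902    0.3269
  solve Keq expr → x = -0.00148; check Q = 1109

Direction: reverse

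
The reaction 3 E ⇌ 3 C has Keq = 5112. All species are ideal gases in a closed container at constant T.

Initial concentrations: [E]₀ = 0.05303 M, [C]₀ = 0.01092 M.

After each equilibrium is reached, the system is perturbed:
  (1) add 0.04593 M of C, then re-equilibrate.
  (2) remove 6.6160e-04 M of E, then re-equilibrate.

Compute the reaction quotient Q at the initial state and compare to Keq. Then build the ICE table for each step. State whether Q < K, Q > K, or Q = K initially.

Q₀ = 0.008732; Q < K (proceeds forward)

Q₀ = 0.008732 vs Keq = 5112 ⇒ Q<K, forward
Step 1:
                  E         C
  init      0.05303   0.01092
  Δ        -0.04952   0.04952
  eq       0.003509   0.06044
  solve Keq expr → x = 0.01651; check Q = 5112
Then add 0.04593 M of C.
Step 2:
                  E         C
  init     0.003509    0.1064
  Δ         0.00252  -0.00252
  eq       0.006029    0.1039
  solve Keq expr → x = -8.3999e-04; check Q = 5112
Then remove 6.6160e-04 M of E.
Step 3:
                  E         C
  init     0.005367    0.1039
  Δ       6.2530e-04 -6.2530e-04
  eq       0.005992    0.1032
  solve Keq expr → x = -2.0843e-04; check Q = 5112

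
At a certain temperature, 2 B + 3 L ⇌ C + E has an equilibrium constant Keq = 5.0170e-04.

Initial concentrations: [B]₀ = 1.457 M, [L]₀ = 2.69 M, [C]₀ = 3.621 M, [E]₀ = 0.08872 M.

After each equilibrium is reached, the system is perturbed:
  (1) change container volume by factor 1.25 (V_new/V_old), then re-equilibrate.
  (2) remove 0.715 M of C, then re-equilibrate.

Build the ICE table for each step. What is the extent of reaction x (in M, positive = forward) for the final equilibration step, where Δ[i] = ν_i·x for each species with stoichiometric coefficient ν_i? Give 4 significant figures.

x = 0.001271 M

Q₀ = 0.007775 vs Keq = 5.0170e-04 ⇒ Q>K, reverse
Step 1:
                    B           L           C           E
  init          1.457        2.69       3.621     0.08872
  Δ            0.1589      0.2383    -0.07943    -0.07943
  eq            1.616       2.928       3.542    0.009288
  solve Keq expr → x = -0.07943; check Q = 5.0170e-04
Then change container volume by factor 1.25 (V_new/V_old).
Step 2:
                    B           L           C           E
  init          1.293       2.343       2.833     0.00743
  Δ          0.007054     0.01058   -0.003527   -0.003527
  eq              1.3       2.353        2.83    0.003903
  solve Keq expr → x = -0.003527; check Q = 5.0170e-04
Then remove 0.715 M of C.
Step 3:
                    B           L           C           E
  init            1.3       2.353       2.115    0.003903
  Δ         -0.002542   -0.003813    0.001271    0.001271
  eq            1.297       2.349       2.116    0.005174
  solve Keq expr → x = 0.001271; check Q = 5.0170e-04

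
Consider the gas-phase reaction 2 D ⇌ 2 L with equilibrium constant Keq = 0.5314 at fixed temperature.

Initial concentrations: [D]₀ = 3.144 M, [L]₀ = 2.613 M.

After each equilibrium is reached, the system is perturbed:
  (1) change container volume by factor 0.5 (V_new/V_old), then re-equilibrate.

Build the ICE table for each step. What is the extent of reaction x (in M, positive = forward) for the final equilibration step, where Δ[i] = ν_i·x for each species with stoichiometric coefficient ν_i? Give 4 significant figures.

Q₀ = 0.6907 vs Keq = 0.5314 ⇒ Q>K, reverse
Step 1:
                    D           L
  init          3.144       2.613
  Δ            0.1857     -0.1857
  eq             3.33       2.427
  solve Keq expr → x = -0.09286; check Q = 0.5314
Then change container volume by factor 0.5 (V_new/V_old).
Step 2:
                    D           L
  init          6.659       4.855
  Δ                 0           0
  eq            6.659       4.855
  solve Keq expr → x = 0; check Q = 0.5314

x = 0 M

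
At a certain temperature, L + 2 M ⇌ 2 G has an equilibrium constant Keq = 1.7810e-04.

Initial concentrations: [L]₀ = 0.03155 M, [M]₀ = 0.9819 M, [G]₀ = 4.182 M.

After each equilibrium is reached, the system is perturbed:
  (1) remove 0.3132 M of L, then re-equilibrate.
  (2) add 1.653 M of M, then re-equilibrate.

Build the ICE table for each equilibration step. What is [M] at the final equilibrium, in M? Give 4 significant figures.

[M]_eq = 6.699 M

Q₀ = 575 vs Keq = 1.7810e-04 ⇒ Q>K, reverse
Step 1:
                  L         M         G
  I         0.03155    0.9819     4.182
  C           2.042     4.085    -4.085
  E           2.074     5.067   0.09737
  solve Keq expr → x = -2.042; check Q = 1.7810e-04
Then remove 0.3132 M of L.
Step 2:
                  L         M         G
  I           1.761     5.067   0.09737
  C        0.003714  0.007427 -0.007427
  E           1.764     5.074   0.08994
  solve Keq expr → x = -0.003714; check Q = 1.7810e-04
Then add 1.653 M of M.
Step 3:
                  L         M         G
  I           1.764     6.727   0.08994
  C        -0.01416  -0.02832   0.02832
  E            1.75     6.699    0.1183
  solve Keq expr → x = 0.01416; check Q = 1.7810e-04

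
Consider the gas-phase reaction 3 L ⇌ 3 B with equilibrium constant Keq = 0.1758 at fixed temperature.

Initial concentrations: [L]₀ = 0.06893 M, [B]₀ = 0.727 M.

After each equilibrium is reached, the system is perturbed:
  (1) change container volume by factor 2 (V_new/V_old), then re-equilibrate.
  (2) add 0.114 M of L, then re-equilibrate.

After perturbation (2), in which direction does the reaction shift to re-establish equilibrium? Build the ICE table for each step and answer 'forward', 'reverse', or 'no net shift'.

Direction: forward

Q₀ = 1173 vs Keq = 0.1758 ⇒ Q>K, reverse
Step 1:
                   L          B
  init       0.06893      0.727
  Δ           0.4412    -0.4412
  eq          0.5101     0.2858
  solve Keq expr → x = -0.1471; check Q = 0.1758
Then change container volume by factor 2 (V_new/V_old).
Step 2:
                   L          B
  init        0.2551     0.1429
  Δ                0          0
  eq          0.2551     0.1429
  solve Keq expr → x = 0; check Q = 0.1758
Then add 0.114 M of L.
Step 3:
                   L          B
  init        0.3691     0.1429
  Δ         -0.04093    0.04093
  eq          0.3281     0.1838
  solve Keq expr → x = 0.01364; check Q = 0.1758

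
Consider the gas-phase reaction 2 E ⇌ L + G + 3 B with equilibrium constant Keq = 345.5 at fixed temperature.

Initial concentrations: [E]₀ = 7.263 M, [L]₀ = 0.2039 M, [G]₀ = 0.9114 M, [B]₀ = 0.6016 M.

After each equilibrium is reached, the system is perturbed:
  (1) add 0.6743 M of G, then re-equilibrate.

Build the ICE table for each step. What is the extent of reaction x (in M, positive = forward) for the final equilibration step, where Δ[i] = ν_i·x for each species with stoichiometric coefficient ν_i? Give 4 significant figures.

x = -0.05897 M

Q₀ = 7.6704e-04 vs Keq = 345.5 ⇒ Q<K, forward
Step 1:
                  E         L         G         B
  I           7.263    0.2039    0.9114    0.6016
  C          -4.408     2.204     2.204     6.612
  E           2.855     2.408     3.115     7.214
  solve Keq expr → x = 2.204; check Q = 345.5
Then add 0.6743 M of G.
Step 2:
                  E         L         G         B
  I           2.855     2.408      3.79     7.214
  C          0.1179  -0.05897  -0.05897   -0.1769
  E           2.973     2.349     3.731     7.037
  solve Keq expr → x = -0.05897; check Q = 345.5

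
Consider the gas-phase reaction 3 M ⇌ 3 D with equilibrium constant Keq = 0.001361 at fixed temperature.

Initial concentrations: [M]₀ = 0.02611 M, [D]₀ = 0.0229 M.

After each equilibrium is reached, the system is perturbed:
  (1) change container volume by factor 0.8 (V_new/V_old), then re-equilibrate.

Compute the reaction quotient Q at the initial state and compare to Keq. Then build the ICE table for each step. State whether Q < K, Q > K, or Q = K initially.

Q₀ = 0.6747 vs Keq = 0.001361 ⇒ Q>K, reverse
Step 1:
                    M           D
  Initial     0.02611      0.0229
  Change      0.01801    -0.01801
  Equil       0.04412    0.004889
  solve Keq expr → x = -0.006004; check Q = 0.001361
Then change container volume by factor 0.8 (V_new/V_old).
Step 2:
                    M           D
  Initial     0.05515    0.006112
  Change            0           0
  Equil       0.05515    0.006112
  solve Keq expr → x = 0; check Q = 0.001361

Q₀ = 0.6747; Q > K (proceeds reverse)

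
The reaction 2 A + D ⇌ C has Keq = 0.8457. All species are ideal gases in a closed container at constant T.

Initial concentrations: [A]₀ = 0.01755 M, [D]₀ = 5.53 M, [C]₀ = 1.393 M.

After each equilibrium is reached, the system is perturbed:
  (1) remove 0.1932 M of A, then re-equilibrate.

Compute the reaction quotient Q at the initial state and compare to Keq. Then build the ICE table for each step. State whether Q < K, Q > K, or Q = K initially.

Q₀ = 817.8 vs Keq = 0.8457 ⇒ Q>K, reverse
Step 1:
                    A           D           C
  Initial     0.01755        5.53       1.393
  Change       0.4698      0.2349     -0.2349
  Equil        0.4874       5.765       1.158
  solve Keq expr → x = -0.2349; check Q = 0.8457
Then remove 0.1932 M of A.
Step 2:
                    A           D           C
  Initial      0.2942       5.765       1.158
  Change       0.1714     0.08569    -0.08569
  Equil        0.4656       5.851       1.072
  solve Keq expr → x = -0.08569; check Q = 0.8457

Q₀ = 817.8; Q > K (proceeds reverse)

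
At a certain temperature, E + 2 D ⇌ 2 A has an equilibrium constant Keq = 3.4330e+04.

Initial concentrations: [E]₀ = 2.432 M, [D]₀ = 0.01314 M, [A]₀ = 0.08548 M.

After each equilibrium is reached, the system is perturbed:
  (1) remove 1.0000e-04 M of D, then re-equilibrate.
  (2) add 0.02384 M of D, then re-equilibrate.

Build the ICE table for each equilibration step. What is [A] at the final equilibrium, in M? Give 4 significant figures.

Q₀ = 17.4 vs Keq = 3.4330e+04 ⇒ Q<K, forward
Step 1:
                  E         D         A
  init        2.432   0.01314   0.08548
  Δ         -0.0064   -0.0128    0.0128
  eq          2.426 3.4058e-04   0.09828
  solve Keq expr → x = 0.0064; check Q = 3.4330e+04
Then remove 1.0000e-04 M of D.
Step 2:
                  E         D         A
  init        2.426 2.4058e-04   0.09828
  Δ       4.9826e-05 9.9651e-05 -9.9651e-05
  eq          2.426 3.4023e-04   0.09818
  solve Keq expr → x = -4.9826e-05; check Q = 3.4330e+04
Then add 0.02384 M of D.
Step 3:
                  E         D         A
  init        2.426   0.02418   0.09818
  Δ        -0.01188  -0.02376   0.02376
  eq          2.414 4.2359e-04    0.1219
  solve Keq expr → x = 0.01188; check Q = 3.4330e+04

[A]_eq = 0.1219 M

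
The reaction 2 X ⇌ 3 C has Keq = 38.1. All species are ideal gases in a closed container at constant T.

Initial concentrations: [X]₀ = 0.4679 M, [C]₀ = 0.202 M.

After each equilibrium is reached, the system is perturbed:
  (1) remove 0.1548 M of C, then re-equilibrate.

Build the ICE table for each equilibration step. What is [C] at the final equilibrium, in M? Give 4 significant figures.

Q₀ = 0.03765 vs Keq = 38.1 ⇒ Q<K, forward
Step 1:
                    X           C
  I            0.4679       0.202
  C           -0.3633       0.545
  E            0.1046       0.747
  solve Keq expr → x = 0.1817; check Q = 38.1
Then remove 0.1548 M of C.
Step 2:
                    X           C
  I            0.1046      0.5922
  C          -0.02395     0.03592
  E           0.08064      0.6281
  solve Keq expr → x = 0.01197; check Q = 38.1

[C]_eq = 0.6281 M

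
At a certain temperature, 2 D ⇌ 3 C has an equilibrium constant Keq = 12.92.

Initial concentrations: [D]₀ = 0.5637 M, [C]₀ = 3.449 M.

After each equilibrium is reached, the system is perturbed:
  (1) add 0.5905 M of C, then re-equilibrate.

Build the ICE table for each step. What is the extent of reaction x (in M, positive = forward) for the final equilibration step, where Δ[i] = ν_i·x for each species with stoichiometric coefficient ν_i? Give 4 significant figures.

Q₀ = 129.1 vs Keq = 12.92 ⇒ Q>K, reverse
Step 1:
                    D           C
  Initial      0.5637       3.449
  Change       0.5843     -0.8764
  Equil         1.148       2.573
  solve Keq expr → x = -0.2921; check Q = 12.92
Then add 0.5905 M of C.
Step 2:
                    D           C
  Initial       1.148       3.163
  Change       0.1999     -0.2999
  Equil         1.348       2.863
  solve Keq expr → x = -0.09996; check Q = 12.92

x = -0.09996 M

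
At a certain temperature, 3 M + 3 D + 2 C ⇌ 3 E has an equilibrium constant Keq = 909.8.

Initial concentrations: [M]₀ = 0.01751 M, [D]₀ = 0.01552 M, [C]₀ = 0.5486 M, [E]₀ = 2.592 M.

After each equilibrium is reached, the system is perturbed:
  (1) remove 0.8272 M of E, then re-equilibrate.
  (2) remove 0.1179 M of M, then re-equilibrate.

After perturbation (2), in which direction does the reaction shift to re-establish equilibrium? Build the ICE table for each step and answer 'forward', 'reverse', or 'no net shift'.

Direction: reverse

Q₀ = 2.8831e+12 vs Keq = 909.8 ⇒ Q>K, reverse
Step 1:
                   M          D          C          E
  init       0.01751    0.01552     0.5486      2.592
  Δ           0.4742     0.4742     0.3161    -0.4742
  eq          0.4917     0.4897     0.8647      2.118
  solve Keq expr → x = -0.1581; check Q = 909.8
Then remove 0.8272 M of E.
Step 2:
                   M          D          C          E
  init        0.4917     0.4897     0.8647      1.291
  Δ         -0.08595   -0.08595    -0.0573    0.08595
  eq          0.4058     0.4038     0.8074      1.377
  solve Keq expr → x = 0.02865; check Q = 909.8
Then remove 0.1179 M of M.
Step 3:
                   M          D          C          E
  init        0.2879     0.4038     0.8074      1.377
  Δ          0.05038    0.05038    0.03358   -0.05038
  eq          0.3382     0.4541      0.841      1.326
  solve Keq expr → x = -0.01679; check Q = 909.8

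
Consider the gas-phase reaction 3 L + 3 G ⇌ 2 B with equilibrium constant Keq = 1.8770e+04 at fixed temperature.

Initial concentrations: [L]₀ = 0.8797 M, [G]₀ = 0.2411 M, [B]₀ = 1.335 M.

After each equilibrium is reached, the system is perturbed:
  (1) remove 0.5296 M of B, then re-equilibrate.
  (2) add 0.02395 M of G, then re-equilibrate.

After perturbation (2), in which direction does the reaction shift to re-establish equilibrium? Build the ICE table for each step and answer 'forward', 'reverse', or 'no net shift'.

Direction: forward

Q₀ = 186.8 vs Keq = 1.8770e+04 ⇒ Q<K, forward
Step 1:
                    L           G           B
  I            0.8797      0.2411       1.335
  C           -0.1729     -0.1729      0.1153
  E            0.7068     0.06821        1.45
  solve Keq expr → x = 0.05763; check Q = 1.8770e+04
Then remove 0.5296 M of B.
Step 2:
                    L           G           B
  I            0.7068     0.06821      0.9207
  C          -0.01624    -0.01624     0.01083
  E            0.6906     0.05197      0.9315
  solve Keq expr → x = 0.005413; check Q = 1.8770e+04
Then add 0.02395 M of G.
Step 3:
                    L           G           B
  I            0.6906     0.07592      0.9315
  C          -0.02171    -0.02171     0.01447
  E            0.6689     0.05421       0.946
  solve Keq expr → x = 0.007236; check Q = 1.8770e+04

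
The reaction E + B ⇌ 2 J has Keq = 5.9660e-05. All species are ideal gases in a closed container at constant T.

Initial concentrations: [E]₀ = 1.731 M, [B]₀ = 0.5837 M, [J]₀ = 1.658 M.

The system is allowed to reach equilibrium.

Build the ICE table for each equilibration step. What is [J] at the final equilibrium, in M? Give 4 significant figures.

[J]_eq = 0.01463 M

Q₀ = 2.721 vs Keq = 5.9660e-05 ⇒ Q>K, reverse
Step 1:
                  E         B         J
  I           1.731    0.5837     1.658
  C          0.8217    0.8217    -1.643
  E           2.553     1.405   0.01463
  solve Keq expr → x = -0.8217; check Q = 5.9660e-05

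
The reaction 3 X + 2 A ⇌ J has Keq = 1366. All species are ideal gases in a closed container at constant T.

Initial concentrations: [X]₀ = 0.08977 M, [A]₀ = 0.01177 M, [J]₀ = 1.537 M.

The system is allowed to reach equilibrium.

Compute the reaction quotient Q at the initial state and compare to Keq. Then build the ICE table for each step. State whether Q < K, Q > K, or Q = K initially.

Q₀ = 1.5337e+07; Q > K (proceeds reverse)

Q₀ = 1.5337e+07 vs Keq = 1366 ⇒ Q>K, reverse
Step 1:
                  X         A         J
  Initial   0.08977   0.01177     1.537
  Change     0.2405    0.1603  -0.08016
  Equil      0.3302    0.1721     1.457
  solve Keq expr → x = -0.08016; check Q = 1366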